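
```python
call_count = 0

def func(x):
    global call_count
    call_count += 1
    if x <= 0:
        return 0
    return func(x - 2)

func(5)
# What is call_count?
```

Linear recursion stepping by 2: 4 calls from x=5 down to ≤0.

Answer: 4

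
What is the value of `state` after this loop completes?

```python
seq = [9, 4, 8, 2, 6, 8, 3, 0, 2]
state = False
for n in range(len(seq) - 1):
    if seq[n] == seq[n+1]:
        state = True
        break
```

Check consecutive duplicates in [9, 4, 8, 2, 6, 8, 3, 0, 2]
`state` takes the values: False

Answer: False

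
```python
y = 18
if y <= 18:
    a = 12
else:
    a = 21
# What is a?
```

Trace:
`y = 18` → y = 18
`if y <= 18: ...` → y <= 18 is True → a = 12
So a = 12

Answer: 12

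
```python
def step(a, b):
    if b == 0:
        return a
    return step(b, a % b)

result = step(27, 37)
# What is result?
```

step(27, 37) -> step(37, 27) -> step(27, 10) -> step(10, 7) -> step(7, 3) -> step(3, 1) -> step(1, 0) -> 1

Answer: 1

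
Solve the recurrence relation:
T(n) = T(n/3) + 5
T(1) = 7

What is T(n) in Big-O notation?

Each step divides n by 3 and adds 5. After log_3(n) steps we reach T(1)=7. So T(n) = 5·log_3(n) + 7 = O(log n).

Answer: O(log n)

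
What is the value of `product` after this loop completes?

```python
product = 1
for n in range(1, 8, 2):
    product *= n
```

Product of 1, 3, 5, ... up to 7
`product` takes the values: 1 → 3 → 15 → 105

Answer: 105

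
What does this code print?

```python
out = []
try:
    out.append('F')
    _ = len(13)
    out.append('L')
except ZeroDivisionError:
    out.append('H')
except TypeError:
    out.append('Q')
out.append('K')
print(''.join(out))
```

Execution trace: 'F' (try body) → 'Q' (except TypeError) → 'K' (after the try/except). Output: FQK

Answer: FQK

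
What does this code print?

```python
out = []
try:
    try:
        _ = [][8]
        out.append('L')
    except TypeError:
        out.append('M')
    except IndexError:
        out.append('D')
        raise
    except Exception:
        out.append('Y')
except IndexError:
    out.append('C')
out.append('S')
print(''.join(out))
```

Execution trace: 'D' (inner except IndexError) → 'C' (outer except IndexError) → 'S' (after the try/except). Output: DCS

Answer: DCS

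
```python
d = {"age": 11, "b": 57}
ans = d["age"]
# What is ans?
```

Trace:
`d = {"age": 11, "b": 57}` → d = {'age': 11, 'b': 57}
`ans = d["age"]` → ans = 11
So ans = 11

Answer: 11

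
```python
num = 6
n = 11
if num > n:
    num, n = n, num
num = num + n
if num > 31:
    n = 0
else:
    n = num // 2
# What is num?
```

Trace:
`num = 6` → num = 6
`n = 11` → n = 11
`if num > n: ...` → num > n is False → no variable changes
`num = num + n` → num = 17
`if num > 31: ...` → num > 31 is False, take else branch → n = 8
So num = 17

Answer: 17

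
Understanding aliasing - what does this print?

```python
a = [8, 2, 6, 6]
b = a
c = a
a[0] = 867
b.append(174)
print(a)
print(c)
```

Key concept: multiple aliases.
Step by step:
`a = [8, 2, 6, 6]` → a = [8, 2, 6, 6]
`b = a` → b = [8, 2, 6, 6] (same object as a)
`c = a` → c = [8, 2, 6, 6] (same object as a, b)
`a[0] = 867` → a = [867, 2, 6, 6] (same object as b, c); b = [867, 2, 6, 6] (same object as a, c); c = [867, 2, 6, 6] (same object as a, b)
`b.append(174)` → a = [867, 2, 6, 6, 174] (same object as b, c); b = [867, 2, 6, 6, 174] (same object as a, c); c = [867, 2, 6, 6, 174] (same object as a, b)
`print(a)` → prints [867, 2, 6, 6, 174]
`print(c)` → prints [867, 2, 6, 6, 174]

Answer:
[867, 2, 6, 6, 174]
[867, 2, 6, 6, 174]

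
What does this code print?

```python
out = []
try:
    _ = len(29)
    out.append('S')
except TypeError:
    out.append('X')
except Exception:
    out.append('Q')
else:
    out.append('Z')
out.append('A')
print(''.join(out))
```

Execution trace: 'X' (except TypeError) → 'A' (after the try/except). Output: XA

Answer: XA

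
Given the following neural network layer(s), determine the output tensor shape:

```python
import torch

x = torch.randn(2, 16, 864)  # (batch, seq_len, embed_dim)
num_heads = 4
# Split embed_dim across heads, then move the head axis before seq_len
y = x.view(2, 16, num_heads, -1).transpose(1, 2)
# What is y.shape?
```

Input: (2, 16, 864) -> head_dim = 864 // 4 = 216; after view: (2, 16, 4, 216) -> after transpose(1, 2): (2, 4, 16, 216) -> Output: (2, 4, 16, 216)

Answer: (2, 4, 16, 216)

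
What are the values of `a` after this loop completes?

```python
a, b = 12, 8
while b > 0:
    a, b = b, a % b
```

GCD of 12 and 8
`a` takes the values: 12 → 8 → 4

Answer: 4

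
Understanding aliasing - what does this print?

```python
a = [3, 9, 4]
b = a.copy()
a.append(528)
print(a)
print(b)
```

Key concept: list.copy() creates independent copy.
Step by step:
`a = [3, 9, 4]` → a = [3, 9, 4]
`b = a.copy()` → b = [3, 9, 4]
`a.append(528)` → a = [3, 9, 4, 528]
`print(a)` → prints [3, 9, 4, 528]
`print(b)` → prints [3, 9, 4]

Answer:
[3, 9, 4, 528]
[3, 9, 4]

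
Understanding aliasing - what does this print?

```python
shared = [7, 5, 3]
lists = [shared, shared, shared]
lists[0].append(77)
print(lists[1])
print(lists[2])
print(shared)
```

Key concept: list of same reference.
Step by step:
`shared = [7, 5, 3]` → shared = [7, 5, 3]
`lists = [shared, shared, shared]` → lists = [[7, 5, 3], [7, 5, 3], [7, 5, 3]]
`lists[0].append(77)` → shared = [7, 5, 3, 77]; lists = [[7, 5, 3, 77], [7, 5, 3, 77], [7, 5, 3, 77]]
`print(lists[1])` → prints [7, 5, 3, 77]
`print(lists[2])` → prints [7, 5, 3, 77]
`print(shared)` → prints [7, 5, 3, 77]

Answer:
[7, 5, 3, 77]
[7, 5, 3, 77]
[7, 5, 3, 77]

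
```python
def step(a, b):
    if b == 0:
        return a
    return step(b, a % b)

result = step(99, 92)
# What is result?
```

step(99, 92) -> step(92, 7) -> step(7, 1) -> step(1, 0) -> 1

Answer: 1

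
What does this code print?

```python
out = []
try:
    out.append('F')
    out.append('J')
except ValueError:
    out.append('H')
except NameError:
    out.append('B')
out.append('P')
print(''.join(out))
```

Execution trace: 'F' (try body) → 'J' (try body, no exception) → 'P' (after the try/except). Output: FJP

Answer: FJP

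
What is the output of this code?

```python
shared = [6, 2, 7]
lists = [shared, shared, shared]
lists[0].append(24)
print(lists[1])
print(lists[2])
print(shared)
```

Key concept: list of same reference.
Step by step:
`shared = [6, 2, 7]` → shared = [6, 2, 7]
`lists = [shared, shared, shared]` → lists = [[6, 2, 7], [6, 2, 7], [6, 2, 7]]
`lists[0].append(24)` → shared = [6, 2, 7, 24]; lists = [[6, 2, 7, 24], [6, 2, 7, 24], [6, 2, 7, 24]]
`print(lists[1])` → prints [6, 2, 7, 24]
`print(lists[2])` → prints [6, 2, 7, 24]
`print(shared)` → prints [6, 2, 7, 24]

Answer:
[6, 2, 7, 24]
[6, 2, 7, 24]
[6, 2, 7, 24]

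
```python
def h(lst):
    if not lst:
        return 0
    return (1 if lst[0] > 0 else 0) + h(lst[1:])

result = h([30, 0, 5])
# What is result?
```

Count of positive elements in [30, 0, 5] = 2

Answer: 2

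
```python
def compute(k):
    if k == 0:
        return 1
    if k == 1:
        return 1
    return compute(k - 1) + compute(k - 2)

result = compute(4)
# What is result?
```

Build up from base cases: compute(0)=1, compute(1)=1, compute(2)=2, compute(3)=3, compute(4)=5

Answer: 5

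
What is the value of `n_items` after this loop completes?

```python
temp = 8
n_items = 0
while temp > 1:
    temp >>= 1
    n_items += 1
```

Count right shifts until 1
`n_items` takes the values: 0 → 1 → 2 → 3

Answer: 3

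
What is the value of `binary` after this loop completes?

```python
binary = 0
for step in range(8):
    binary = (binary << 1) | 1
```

Build 8 consecutive 1-bits: 0b11111111
`binary` takes the values: 0 → 1 → 3 → 7 → 15 → 31 → 63 → 127 → 255

Answer: 255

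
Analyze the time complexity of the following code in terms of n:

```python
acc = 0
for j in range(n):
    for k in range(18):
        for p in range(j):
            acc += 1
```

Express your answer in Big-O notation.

Each loop level contributes: n × 1 × n. Multiplying the contributions gives O(n^2).

Answer: O(n^2)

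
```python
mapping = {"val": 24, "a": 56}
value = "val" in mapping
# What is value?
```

Trace:
`mapping = {"val": 24, "a": 56}` → mapping = {'val': 24, 'a': 56}
`value = "val" in mapping` → value = True
So value = True

Answer: True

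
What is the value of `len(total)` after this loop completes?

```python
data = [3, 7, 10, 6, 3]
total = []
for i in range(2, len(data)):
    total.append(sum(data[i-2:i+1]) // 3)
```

Number of 3-element averages
`total` takes the values: [] → [6] → [6, 7] → [6, 7, 6]
So `len(total)` = 3

Answer: 3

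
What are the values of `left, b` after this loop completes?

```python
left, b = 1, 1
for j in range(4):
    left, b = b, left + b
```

Fibonacci: after 4 iterations
`left, b` takes the values: (1, 1) → (1, 2) → (2, 3) → (3, 5) → (5, 8)

Answer: 5, 8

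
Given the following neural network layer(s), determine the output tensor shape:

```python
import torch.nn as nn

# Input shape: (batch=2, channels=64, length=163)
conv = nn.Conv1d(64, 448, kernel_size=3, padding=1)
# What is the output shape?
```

Input: (2, 64, 163) -> Output: (2, 448, 163)

Answer: (2, 448, 163)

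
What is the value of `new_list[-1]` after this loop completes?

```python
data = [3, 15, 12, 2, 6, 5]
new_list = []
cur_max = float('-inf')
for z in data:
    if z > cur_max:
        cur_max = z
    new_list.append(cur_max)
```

Running max ends at 15
`new_list` takes the values: [] → [3] → [3, 15] → [3, 15, 15] → [3, 15, 15, 15] → [3, 15, 15, 15, 15] → [3, 15, 15, 15, 15, 15]
So `new_list[-1]` = 15

Answer: 15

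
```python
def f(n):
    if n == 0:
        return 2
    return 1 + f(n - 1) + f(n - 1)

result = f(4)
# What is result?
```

f(n) = 1 + 2·f(n-1), f(0)=2. Closed form: (2+1)·2^4 - 1 = 47.

Answer: 47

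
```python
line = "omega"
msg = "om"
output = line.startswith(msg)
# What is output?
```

Trace:
`line = "omega"` → line = 'omega'
`msg = "om"` → msg = 'om'
`output = line.startswith(msg)` → output = True
So output = True

Answer: True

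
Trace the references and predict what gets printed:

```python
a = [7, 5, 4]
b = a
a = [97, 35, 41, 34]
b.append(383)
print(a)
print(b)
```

Key concept: rebinding vs mutation: a is rebound to a new list, b still points at the original.
Step by step:
`a = [7, 5, 4]` → a = [7, 5, 4]
`b = a` → b = [7, 5, 4] (same object as a)
`a = [97, 35, 41, 34]` → a = [97, 35, 41, 34]
`b.append(383)` → b = [7, 5, 4, 383]
`print(a)` → prints [97, 35, 41, 34]
`print(b)` → prints [7, 5, 4, 383]

Answer:
[97, 35, 41, 34]
[7, 5, 4, 383]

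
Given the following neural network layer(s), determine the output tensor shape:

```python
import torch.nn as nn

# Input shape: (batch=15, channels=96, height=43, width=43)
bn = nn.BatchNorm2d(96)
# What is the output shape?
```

Input: (15, 96, 43, 43) -> Output: (15, 96, 43, 43)

Answer: (15, 96, 43, 43)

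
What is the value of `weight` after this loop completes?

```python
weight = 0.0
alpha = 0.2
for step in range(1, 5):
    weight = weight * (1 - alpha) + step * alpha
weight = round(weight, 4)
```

Moving average with lr=0.2
`weight` takes the values: 0.0 → 0.2 → 0.56 → 1.048 → 1.6384

Answer: 1.6384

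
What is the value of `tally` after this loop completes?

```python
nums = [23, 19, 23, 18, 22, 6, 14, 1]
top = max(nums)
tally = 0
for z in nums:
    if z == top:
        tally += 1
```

Count of max value 23 in [23, 19, 23, 18, 22, 6, 14, 1]
`tally` takes the values: 0 → 1 → 2

Answer: 2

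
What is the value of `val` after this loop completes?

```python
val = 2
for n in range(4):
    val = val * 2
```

Multiply by 2, 4 times: 2 * 2^4 = 32
`val` takes the values: 2 → 4 → 8 → 16 → 32

Answer: 32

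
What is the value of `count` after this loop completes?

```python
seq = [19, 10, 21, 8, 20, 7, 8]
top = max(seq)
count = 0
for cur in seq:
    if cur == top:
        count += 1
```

Count of max value 21 in [19, 10, 21, 8, 20, 7, 8]
`count` takes the values: 0 → 1

Answer: 1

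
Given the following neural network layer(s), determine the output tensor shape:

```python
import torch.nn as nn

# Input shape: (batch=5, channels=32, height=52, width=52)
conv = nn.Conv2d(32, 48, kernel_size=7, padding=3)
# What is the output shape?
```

Input: (5, 32, 52, 52) -> Output: (5, 48, 52, 52)

Answer: (5, 48, 52, 52)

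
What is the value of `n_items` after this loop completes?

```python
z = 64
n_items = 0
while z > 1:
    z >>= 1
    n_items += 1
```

Count right shifts until 1
`n_items` takes the values: 0 → 1 → 2 → 3 → 4 → 5 → 6

Answer: 6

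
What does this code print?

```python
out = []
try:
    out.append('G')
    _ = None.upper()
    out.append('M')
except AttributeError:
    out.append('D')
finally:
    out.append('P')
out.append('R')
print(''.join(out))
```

Execution trace: 'G' (try body) → 'D' (except AttributeError) → 'P' (finally) → 'R' (after the try/except). Output: GDPR

Answer: GDPR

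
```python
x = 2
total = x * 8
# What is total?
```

Trace:
`x = 2` → x = 2
`total = x * 8` → total = 16
So total = 16

Answer: 16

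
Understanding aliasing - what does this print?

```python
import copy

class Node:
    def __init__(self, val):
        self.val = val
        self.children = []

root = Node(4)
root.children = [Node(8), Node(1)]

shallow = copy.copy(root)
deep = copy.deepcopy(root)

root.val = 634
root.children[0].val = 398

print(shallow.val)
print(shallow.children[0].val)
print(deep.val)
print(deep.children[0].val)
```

Key concept: deep copy with custom objects.
Step by step:
`root = Node(4)` → root = Node(val=4, children=[])
`root.children = [Node(8), Node(1)]` → root = Node(val=4, children=[Node(val=8, children=[]), Node(val=1, children=[])])
`shallow = copy.copy(root)` → shallow = Node(val=4, children=[Node(val=8, children=[]), Node(val=1, children=[])])
`deep = copy.deepcopy(root)` → deep = Node(val=4, children=[Node(val=8, children=[]), Node(val=1, children=[])])
`root.val = 634` → root = Node(val=634, children=[Node(val=8, children=[]), Node(val=1, children=[])])
`root.children[0].val = 398` → root = Node(val=634, children=[Node(val=398, children=[]), Node(val=1, children=[])]); shallow = Node(val=4, children=[Node(val=398, children=[]), Node(val=1, children=[])])
`print(shallow.val)` → prints 4
`print(shallow.children[0].val)` → prints 398
`print(deep.val)` → prints 4
`print(deep.children[0].val)` → prints 8

Answer:
4
398
4
8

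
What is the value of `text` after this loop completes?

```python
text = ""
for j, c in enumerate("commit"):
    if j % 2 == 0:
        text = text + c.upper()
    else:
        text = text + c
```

Uppercase even positions in 'commit'
`text` takes the values: "" → "C" → "Co" → "CoM" → "CoMm" → "CoMmI" → "CoMmIt"

Answer: "CoMmIt"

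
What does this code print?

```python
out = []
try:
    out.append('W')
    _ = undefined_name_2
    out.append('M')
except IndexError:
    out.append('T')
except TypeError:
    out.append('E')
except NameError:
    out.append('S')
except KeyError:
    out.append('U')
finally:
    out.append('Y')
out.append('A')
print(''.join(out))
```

Execution trace: 'W' (try body) → 'S' (except NameError) → 'Y' (finally) → 'A' (after the try/except). Output: WSYA

Answer: WSYA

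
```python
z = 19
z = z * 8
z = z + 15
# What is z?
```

Trace:
`z = 19` → z = 19
`z = z * 8` → z = 152
`z = z + 15` → z = 167
So z = 167

Answer: 167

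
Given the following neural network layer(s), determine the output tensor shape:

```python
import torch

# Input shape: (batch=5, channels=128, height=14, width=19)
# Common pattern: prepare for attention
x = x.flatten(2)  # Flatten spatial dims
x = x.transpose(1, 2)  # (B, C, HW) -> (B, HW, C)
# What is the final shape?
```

Input: (5, 128, 14, 19) -> after flatten(2): (5, 128, 266) -> Output: (5, 266, 128)

Answer: (5, 266, 128)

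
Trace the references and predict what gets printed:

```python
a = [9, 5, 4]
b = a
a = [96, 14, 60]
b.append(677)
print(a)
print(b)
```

Key concept: rebinding vs mutation: a is rebound to a new list, b still points at the original.
Step by step:
`a = [9, 5, 4]` → a = [9, 5, 4]
`b = a` → b = [9, 5, 4] (same object as a)
`a = [96, 14, 60]` → a = [96, 14, 60]
`b.append(677)` → b = [9, 5, 4, 677]
`print(a)` → prints [96, 14, 60]
`print(b)` → prints [9, 5, 4, 677]

Answer:
[96, 14, 60]
[9, 5, 4, 677]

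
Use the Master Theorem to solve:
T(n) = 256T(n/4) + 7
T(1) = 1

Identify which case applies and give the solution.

a=256, b=4, f(n)=7. log_4(256) = 4. Since c=0 < 4, Case 1 applies: T(n) = Θ(n^log_b(a)) = O(n^4).

Answer: O(n^4) - Case 1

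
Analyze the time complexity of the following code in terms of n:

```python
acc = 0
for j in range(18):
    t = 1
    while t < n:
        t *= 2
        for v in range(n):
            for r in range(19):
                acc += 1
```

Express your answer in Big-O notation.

Each loop level contributes: 1 × log n × n × 1. Multiplying the contributions gives O(n log n).

Answer: O(n log n)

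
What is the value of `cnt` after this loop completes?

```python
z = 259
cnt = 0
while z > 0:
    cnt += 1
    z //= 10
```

Count digits by repeated division by 10
`cnt` takes the values: 0 → 1 → 2 → 3

Answer: 3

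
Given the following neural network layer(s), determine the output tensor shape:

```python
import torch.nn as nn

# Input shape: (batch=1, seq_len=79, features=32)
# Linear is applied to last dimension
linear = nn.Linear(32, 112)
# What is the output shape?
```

Input: (1, 79, 32) -> Output: (1, 79, 112)

Answer: (1, 79, 112)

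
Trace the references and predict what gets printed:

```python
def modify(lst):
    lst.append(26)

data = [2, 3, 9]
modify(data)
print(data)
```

Key concept: function modifies passed list.
Step by step:
`data = [2, 3, 9]` → data = [2, 3, 9]
`modify(data)` → data = [2, 3, 9, 26]
`print(data)` → prints [2, 3, 9, 26]

Answer: [2, 3, 9, 26]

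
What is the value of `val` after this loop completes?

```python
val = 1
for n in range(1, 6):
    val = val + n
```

Start at 1, add 1 through 5
`val` takes the values: 1 → 2 → 4 → 7 → 11 → 16

Answer: 16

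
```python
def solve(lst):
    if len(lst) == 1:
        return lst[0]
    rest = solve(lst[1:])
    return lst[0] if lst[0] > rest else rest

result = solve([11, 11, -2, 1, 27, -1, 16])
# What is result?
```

Recursive max over [11, 11, -2, 1, 27, -1, 16] = 27

Answer: 27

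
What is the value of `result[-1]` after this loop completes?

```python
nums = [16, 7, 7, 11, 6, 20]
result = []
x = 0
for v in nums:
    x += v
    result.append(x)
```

Cumulative sum ends at 67
`result` takes the values: [] → [16] → [16, 23] → [16, 23, 30] → [16, 23, 30, 41] → [16, 23, 30, 41, 47] → [16, 23, 30, 41, 47, 67]
So `result[-1]` = 67

Answer: 67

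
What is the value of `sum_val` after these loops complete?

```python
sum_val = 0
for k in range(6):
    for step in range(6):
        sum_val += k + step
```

Sum of all k+step for k,step in 6x6
`sum_val` takes the values: 0 → 1 → 3 → 6 → 10 → 15 → 16 → 18 → 21 → 25 → 30 → 36 → 38 → 41 → 45 → 50 → 56 → 63 → 66 → 70 → 75 → 81 → 88 → 96 → 100 → 105 → 111 → 118 → 126 → 135 → 140 → 146 → 153 → 161 → 170 → 180

Answer: 180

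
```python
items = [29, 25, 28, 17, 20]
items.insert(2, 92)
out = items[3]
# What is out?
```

Trace:
`items = [29, 25, 28, 17, 20]` → items = [29, 25, 28, 17, 20]
`items.insert(2, 92)` → items = [29, 25, 92, 28, 17, 20]
`out = items[3]` → out = 28
So out = 28

Answer: 28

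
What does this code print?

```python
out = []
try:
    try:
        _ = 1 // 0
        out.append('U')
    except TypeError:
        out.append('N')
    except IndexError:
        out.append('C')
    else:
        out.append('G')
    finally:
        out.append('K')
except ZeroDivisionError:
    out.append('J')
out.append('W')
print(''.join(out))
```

Execution trace: 'K' (finally) → 'J' (outer except ZeroDivisionError) → 'W' (after the try/except). Output: KJW

Answer: KJW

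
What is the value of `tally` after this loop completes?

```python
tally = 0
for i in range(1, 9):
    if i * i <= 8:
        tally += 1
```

Count numbers where i² ≤ 8
`tally` takes the values: 0 → 1 → 2

Answer: 2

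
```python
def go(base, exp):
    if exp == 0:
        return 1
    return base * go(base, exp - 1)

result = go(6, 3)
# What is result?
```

go(6, 3) = 6 * 6 * 6 = 216

Answer: 216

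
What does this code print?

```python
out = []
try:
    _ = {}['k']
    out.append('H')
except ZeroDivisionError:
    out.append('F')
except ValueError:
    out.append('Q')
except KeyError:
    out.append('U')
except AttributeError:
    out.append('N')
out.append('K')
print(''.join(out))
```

Execution trace: 'U' (except KeyError) → 'K' (after the try/except). Output: UK

Answer: UK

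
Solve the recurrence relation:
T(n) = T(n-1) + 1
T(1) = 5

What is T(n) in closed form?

Unrolling: T(n) = T(1) + 1·(n-1) = 5 + 1(n-1) = n + 4.

Answer: T(n) = n + 4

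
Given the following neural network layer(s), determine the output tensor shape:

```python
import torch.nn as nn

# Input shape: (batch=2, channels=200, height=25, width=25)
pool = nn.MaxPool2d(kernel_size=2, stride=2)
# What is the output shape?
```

Input: (2, 200, 25, 25) -> Output: (2, 200, 12, 12)

Answer: (2, 200, 12, 12)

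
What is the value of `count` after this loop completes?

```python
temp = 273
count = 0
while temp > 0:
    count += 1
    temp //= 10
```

Count digits by repeated division by 10
`count` takes the values: 0 → 1 → 2 → 3

Answer: 3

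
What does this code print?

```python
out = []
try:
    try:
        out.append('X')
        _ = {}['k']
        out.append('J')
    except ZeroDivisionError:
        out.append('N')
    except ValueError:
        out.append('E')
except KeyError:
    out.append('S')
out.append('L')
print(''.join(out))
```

Execution trace: 'X' (inner try body) → 'S' (outer except KeyError) → 'L' (after the try/except). Output: XSL

Answer: XSL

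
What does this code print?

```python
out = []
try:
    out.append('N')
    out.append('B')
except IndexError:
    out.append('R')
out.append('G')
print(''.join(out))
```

Execution trace: 'N' (try body) → 'B' (try body, no exception) → 'G' (after the try/except). Output: NBG

Answer: NBG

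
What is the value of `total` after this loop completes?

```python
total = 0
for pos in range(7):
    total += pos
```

Sum of 0 to 6 = 21
`total` takes the values: 0 → 1 → 3 → 6 → 10 → 15 → 21

Answer: 21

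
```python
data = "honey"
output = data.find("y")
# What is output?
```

Trace:
`data = "honey"` → data = 'honey'
`output = data.find("y")` → output = 4
So output = 4

Answer: 4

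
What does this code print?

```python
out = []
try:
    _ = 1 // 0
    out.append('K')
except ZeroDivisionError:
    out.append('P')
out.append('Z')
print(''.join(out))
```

Execution trace: 'P' (except ZeroDivisionError) → 'Z' (after the try/except). Output: PZ

Answer: PZ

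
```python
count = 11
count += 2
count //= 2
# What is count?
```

Trace:
`count = 11` → count = 11
`count += 2` → count = 13
`count //= 2` → count = 6
So count = 6

Answer: 6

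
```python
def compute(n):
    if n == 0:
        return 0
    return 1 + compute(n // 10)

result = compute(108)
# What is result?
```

Count of digits of 108: 3

Answer: 3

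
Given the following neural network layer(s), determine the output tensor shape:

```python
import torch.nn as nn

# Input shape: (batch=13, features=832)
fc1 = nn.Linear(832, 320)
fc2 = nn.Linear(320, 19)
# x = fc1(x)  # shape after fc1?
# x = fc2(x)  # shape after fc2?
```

Input: (13, 832) -> after fc1: (13, 320) -> Output: (13, 19)

Answer: (13, 19)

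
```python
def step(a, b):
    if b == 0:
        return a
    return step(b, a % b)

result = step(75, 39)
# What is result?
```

step(75, 39) -> step(39, 36) -> step(36, 3) -> step(3, 0) -> 3

Answer: 3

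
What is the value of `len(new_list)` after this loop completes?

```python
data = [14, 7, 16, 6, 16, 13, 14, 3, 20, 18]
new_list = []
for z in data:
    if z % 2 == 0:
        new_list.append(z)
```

Count even numbers in [14, 7, 16, 6, 16, 13, 14, 3, 20, 18]
`new_list` takes the values: [] → [14] → [14, 16] → [14, 16, 6] → [14, 16, 6, 16] → [14, 16, 6, 16, 14] → [14, 16, 6, 16, 14, 20] → [14, 16, 6, 16, 14, 20, 18]
So `len(new_list)` = 7

Answer: 7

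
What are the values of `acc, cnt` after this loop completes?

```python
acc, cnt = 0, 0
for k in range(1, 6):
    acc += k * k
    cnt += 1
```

Sum of squares and count
`acc, cnt` takes the values: (0, 0) → (1, 0) → (1, 1) → (5, 1) → (5, 2) → (14, 2) → (14, 3) → (30, 3) → (30, 4) → (55, 4) → (55, 5)

Answer: 55, 5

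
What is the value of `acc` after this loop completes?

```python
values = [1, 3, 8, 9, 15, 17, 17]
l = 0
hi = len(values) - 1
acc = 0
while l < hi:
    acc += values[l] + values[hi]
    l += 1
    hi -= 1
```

Sum of pairs from ends
`acc` takes the values: 0 → 18 → 38 → 61

Answer: 61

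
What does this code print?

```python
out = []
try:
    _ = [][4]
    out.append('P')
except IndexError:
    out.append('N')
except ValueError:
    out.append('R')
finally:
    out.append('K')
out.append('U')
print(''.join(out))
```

Execution trace: 'N' (except IndexError) → 'K' (finally) → 'U' (after the try/except). Output: NKU

Answer: NKU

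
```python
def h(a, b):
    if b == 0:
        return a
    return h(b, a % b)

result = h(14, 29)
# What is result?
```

h(14, 29) -> h(29, 14) -> h(14, 1) -> h(1, 0) -> 1

Answer: 1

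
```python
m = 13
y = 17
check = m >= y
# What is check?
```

Trace:
`m = 13` → m = 13
`y = 17` → y = 17
`check = m >= y` → check = False
So check = False

Answer: False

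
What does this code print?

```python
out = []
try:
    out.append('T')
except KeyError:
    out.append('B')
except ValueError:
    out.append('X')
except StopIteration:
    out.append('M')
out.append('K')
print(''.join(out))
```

Execution trace: 'T' (try body, no exception) → 'K' (after the try/except). Output: TK

Answer: TK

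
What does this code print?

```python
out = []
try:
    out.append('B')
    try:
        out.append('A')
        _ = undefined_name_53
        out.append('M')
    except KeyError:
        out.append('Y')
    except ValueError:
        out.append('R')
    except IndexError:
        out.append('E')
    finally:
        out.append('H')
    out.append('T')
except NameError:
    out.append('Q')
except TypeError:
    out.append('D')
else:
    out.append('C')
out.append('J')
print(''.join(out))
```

Execution trace: 'B' (try body) → 'A' (inner try body) → 'H' (inner finally) → 'Q' (except NameError) → 'J' (after the try/except). Output: BAHQJ

Answer: BAHQJ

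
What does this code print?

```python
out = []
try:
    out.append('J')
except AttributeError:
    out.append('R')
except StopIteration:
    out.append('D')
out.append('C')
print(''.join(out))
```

Execution trace: 'J' (try body, no exception) → 'C' (after the try/except). Output: JC

Answer: JC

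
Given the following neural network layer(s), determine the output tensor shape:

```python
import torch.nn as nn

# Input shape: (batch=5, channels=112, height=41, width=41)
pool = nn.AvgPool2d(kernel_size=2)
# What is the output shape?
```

Input: (5, 112, 41, 41) -> Output: (5, 112, 20, 20)

Answer: (5, 112, 20, 20)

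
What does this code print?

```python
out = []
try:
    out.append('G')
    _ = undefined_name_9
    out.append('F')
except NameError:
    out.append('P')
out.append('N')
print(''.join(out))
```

Execution trace: 'G' (try body) → 'P' (except NameError) → 'N' (after the try/except). Output: GPN

Answer: GPN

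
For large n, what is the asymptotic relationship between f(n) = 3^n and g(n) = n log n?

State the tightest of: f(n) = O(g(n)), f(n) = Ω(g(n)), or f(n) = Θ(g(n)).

3^n vs n log n: f(n) = Ω(g(n)) but not O(g(n)) — 3^n grows strictly faster than n log n.

Answer: f(n) = Ω(g(n)) but not O(g(n)) — 3^n grows strictly faster than n log n.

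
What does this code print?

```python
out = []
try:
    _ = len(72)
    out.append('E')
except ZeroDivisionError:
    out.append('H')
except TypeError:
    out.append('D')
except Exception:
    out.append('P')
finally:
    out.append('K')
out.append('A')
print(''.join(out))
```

Execution trace: 'D' (except TypeError) → 'K' (finally) → 'A' (after the try/except). Output: DKA

Answer: DKA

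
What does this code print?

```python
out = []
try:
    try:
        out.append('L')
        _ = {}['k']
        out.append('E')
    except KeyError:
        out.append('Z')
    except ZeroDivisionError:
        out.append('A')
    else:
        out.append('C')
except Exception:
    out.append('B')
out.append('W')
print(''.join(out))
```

Execution trace: 'L' (inner try body) → 'Z' (inner except KeyError) → 'W' (after the try/except). Output: LZW

Answer: LZW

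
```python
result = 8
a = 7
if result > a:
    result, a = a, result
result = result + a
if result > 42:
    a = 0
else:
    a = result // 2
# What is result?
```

Trace:
`result = 8` → result = 8
`a = 7` → a = 7
`if result > a: ...` → result > a is True → result = 7; a = 8
`result = result + a` → result = 15
`if result > 42: ...` → result > 42 is False, take else branch → a = 7
So result = 15

Answer: 15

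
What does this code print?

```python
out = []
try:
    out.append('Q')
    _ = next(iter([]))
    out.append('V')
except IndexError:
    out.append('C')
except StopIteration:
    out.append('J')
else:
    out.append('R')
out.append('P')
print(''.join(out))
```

Execution trace: 'Q' (try body) → 'J' (except StopIteration) → 'P' (after the try/except). Output: QJP

Answer: QJP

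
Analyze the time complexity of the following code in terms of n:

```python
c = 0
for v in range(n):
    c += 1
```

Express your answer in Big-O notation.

Each loop level contributes: n. Multiplying the contributions gives O(n).

Answer: O(n)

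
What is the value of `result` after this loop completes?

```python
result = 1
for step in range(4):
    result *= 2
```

2^4 = 16
`result` takes the values: 1 → 2 → 4 → 8 → 16

Answer: 16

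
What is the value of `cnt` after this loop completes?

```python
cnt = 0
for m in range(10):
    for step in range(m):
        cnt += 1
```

Triangle number: 0+1+2+...+9
`cnt` takes the values: 0 → 1 → 2 → 3 → 4 → 5 → 6 → 7 → 8 → 9 → 10 → 11 → 12 → 13 → 14 → 15 → 16 → 17 → 18 → 19 → 20 → 21 → 22 → 23 → 24 → 25 → 26 → 27 → 28 → 29 → … → 41 → 42 → 43 → 44 → 45

Answer: 45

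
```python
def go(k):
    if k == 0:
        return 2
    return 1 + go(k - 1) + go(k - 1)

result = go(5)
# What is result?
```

go(k) = 1 + 2·go(k-1), go(0)=2. Closed form: (2+1)·2^5 - 1 = 95.

Answer: 95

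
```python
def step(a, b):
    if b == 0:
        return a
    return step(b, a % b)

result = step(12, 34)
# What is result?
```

step(12, 34) -> step(34, 12) -> step(12, 10) -> step(10, 2) -> step(2, 0) -> 2

Answer: 2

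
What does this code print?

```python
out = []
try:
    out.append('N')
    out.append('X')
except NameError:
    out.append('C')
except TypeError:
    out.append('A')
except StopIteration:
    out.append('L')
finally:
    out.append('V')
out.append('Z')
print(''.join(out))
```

Execution trace: 'N' (try body) → 'X' (try body, no exception) → 'V' (finally) → 'Z' (after the try/except). Output: NXVZ

Answer: NXVZ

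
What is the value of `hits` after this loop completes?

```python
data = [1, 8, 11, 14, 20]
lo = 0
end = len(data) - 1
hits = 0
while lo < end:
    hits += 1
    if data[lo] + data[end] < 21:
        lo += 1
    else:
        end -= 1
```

Steps to find pair summing to 21
`hits` takes the values: 0 → 1 → 2 → 3 → 4

Answer: 4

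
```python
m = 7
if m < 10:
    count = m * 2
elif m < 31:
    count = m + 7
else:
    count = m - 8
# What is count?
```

Trace:
`m = 7` → m = 7
`if m < 10: ...` → m < 10 is True → count = 14
So count = 14

Answer: 14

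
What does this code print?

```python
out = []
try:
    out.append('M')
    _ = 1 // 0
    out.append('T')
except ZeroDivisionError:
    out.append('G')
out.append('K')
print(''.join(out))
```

Execution trace: 'M' (try body) → 'G' (except ZeroDivisionError) → 'K' (after the try/except). Output: MGK

Answer: MGK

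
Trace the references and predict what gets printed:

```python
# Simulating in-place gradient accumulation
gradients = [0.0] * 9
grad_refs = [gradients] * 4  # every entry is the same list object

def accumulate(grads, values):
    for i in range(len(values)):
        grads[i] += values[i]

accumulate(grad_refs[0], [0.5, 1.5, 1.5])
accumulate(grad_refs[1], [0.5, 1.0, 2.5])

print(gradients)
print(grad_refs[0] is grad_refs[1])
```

Key concept: gradient accumulation aliasing.
Step by step:
`gradients = [0.0] * 9` → gradients = [0.0, 0.0, 0.0, 0.0, 0.0, 0.0, 0.0, 0.0, 0.0]
`grad_refs = [gradients] * 4` → grad_refs = [[0.0, 0.0, 0.0, 0.0, 0.0, 0.0, 0.0, 0.0, 0.0], [0.0, 0.0, 0.0, 0.0, 0.0, 0.0, 0.0, 0.0, 0.0], [0.0, 0.0, 0.0, 0.0, 0.0, 0.0, 0.0, 0.0, 0.0], [0.0, 0.0, 0.0, 0.0, 0.0, 0.0, 0.0, 0.0, 0.0]]
`accumulate(grad_refs[0], [0.5, 1.5, 1.5])` → gradients = [0.5, 1.5, 1.5, 0.0, 0.0, 0.0, 0.0, 0.0, 0.0]; grad_refs = [[0.5, 1.5, 1.5, 0.0, 0.0, 0.0, 0.0, 0.0, 0.0], [0.5, 1.5, 1.5, 0.0, 0.0, 0.0, 0.0, 0.0, 0.0], [0.5, 1.5, 1.5, 0.0, 0.0, 0.0, 0.0, 0.0, 0.0], [0.5, 1.5, 1.5, 0.0, 0.0, 0.0, 0.0, 0.0, 0.0]]
`accumulate(grad_refs[1], [0.5, 1.0, 2.5])` → gradients = [1.0, 2.5, 4.0, 0.0, 0.0, 0.0, 0.0, 0.0, 0.0]; grad_refs = [[1.0, 2.5, 4.0, 0.0, 0.0, 0.0, 0.0, 0.0, 0.0], [1.0, 2.5, 4.0, 0.0, 0.0, 0.0, 0.0, 0.0, 0.0], [1.0, 2.5, 4.0, 0.0, 0.0, 0.0, 0.0, 0.0, 0.0], [1.0, 2.5, 4.0, 0.0, 0.0, 0.0, 0.0, 0.0, 0.0]]
`print(gradients)` → prints [1.0, 2.5, 4.0, 0.0, 0.0, 0.0, 0.0, 0.0, 0.0]
`print(grad_refs[0] is grad_refs[1])` → prints True

Answer:
[1.0, 2.5, 4.0, 0.0, 0.0, 0.0, 0.0, 0.0, 0.0]
True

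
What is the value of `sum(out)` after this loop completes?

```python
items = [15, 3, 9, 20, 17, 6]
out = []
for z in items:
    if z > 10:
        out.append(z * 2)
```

Sum of doubled values > 10
`out` takes the values: [] → [30] → [30, 40] → [30, 40, 34]
So `sum(out)` = 104

Answer: 104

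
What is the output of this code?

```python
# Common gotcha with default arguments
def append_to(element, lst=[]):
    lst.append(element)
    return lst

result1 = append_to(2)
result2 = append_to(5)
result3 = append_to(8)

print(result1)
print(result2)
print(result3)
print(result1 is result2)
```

Key concept: mutable default argument gotcha.
Step by step:
`result1 = append_to(2)` → result1 = [2]
`result2 = append_to(5)` → result1 = [2, 5] (same object as result2); result2 = [2, 5] (same object as result1)
`result3 = append_to(8)` → result1 = [2, 5, 8] (same object as result2, result3); result2 = [2, 5, 8] (same object as result1, result3); result3 = [2, 5, 8] (same object as result1, result2)
`print(result1)` → prints [2, 5, 8]
`print(result2)` → prints [2, 5, 8]
`print(result3)` → prints [2, 5, 8]
`print(result1 is result2)` → prints True

Answer:
[2, 5, 8]
[2, 5, 8]
[2, 5, 8]
True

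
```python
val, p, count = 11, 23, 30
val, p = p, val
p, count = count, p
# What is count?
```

Trace:
`val, p, count = 11, 23, 30` → val = 11; p = 23; count = 30
`val, p = p, val` → val = 23; p = 11
`p, count = count, p` → p = 30; count = 11
So count = 11

Answer: 11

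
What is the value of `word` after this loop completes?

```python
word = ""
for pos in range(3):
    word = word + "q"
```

Repeat 'q' 3 times
`word` takes the values: "" → "q" → "qq" → "qqq"

Answer: "qqq"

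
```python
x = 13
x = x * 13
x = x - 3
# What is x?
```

Trace:
`x = 13` → x = 13
`x = x * 13` → x = 169
`x = x - 3` → x = 166
So x = 166

Answer: 166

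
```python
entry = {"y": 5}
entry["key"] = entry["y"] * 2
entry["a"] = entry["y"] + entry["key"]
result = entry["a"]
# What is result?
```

Trace:
`entry = {"y": 5}` → entry = {'y': 5}
`entry["key"] = entry["y"] * 2` → entry = {'y': 5, 'key': 10}
`entry["a"] = entry["y"] + entry["key"]` → entry = {'y': 5, 'key': 10, 'a': 15}
`result = entry["a"]` → result = 15
So result = 15

Answer: 15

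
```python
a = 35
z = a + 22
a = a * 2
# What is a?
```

Trace:
`a = 35` → a = 35
`z = a + 22` → z = 57
`a = a * 2` → a = 70
So a = 70

Answer: 70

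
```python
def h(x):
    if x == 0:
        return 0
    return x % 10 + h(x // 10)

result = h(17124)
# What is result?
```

Sum of digits of 17124: 4 + 2 + 1 + 7 + 1 = 15

Answer: 15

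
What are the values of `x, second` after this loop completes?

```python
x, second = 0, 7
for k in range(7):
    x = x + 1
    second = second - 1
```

x goes 0→7, second goes 7→0
`x, second` takes the values: (0, 7) → (1, 7) → (1, 6) → (2, 6) → (2, 5) → (3, 5) → (3, 4) → (4, 4) → (4, 3) → (5, 3) → (5, 2) → (6, 2) → (6, 1) → (7, 1) → (7, 0)

Answer: 7, 0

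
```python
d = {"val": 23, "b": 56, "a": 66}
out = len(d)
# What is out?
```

Trace:
`d = {"val": 23, "b": 56, "a": 66}` → d = {'val': 23, 'b': 56, 'a': 66}
`out = len(d)` → out = 3
So out = 3

Answer: 3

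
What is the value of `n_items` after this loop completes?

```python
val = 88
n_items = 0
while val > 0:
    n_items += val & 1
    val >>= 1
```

Count set bits in 88 (binary: 0b1011000)
`n_items` takes the values: 0 → 1 → 2 → 3

Answer: 3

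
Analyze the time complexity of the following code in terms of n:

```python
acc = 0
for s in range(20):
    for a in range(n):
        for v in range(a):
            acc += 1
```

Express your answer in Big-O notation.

Each loop level contributes: 1 × n × n. Multiplying the contributions gives O(n^2).

Answer: O(n^2)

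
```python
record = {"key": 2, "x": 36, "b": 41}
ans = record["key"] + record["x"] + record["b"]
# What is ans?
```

Trace:
`record = {"key": 2, "x": 36, "b": 41}` → record = {'key': 2, 'x': 36, 'b': 41}
`ans = record["key"] + record["x"] + record["b"]` → ans = 79
So ans = 79

Answer: 79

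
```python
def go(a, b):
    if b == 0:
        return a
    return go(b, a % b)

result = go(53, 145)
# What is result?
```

go(53, 145) -> go(145, 53) -> go(53, 39) -> go(39, 14) -> go(14, 11) -> go(11, 3) -> go(3, 2) -> go(2, 1) -> go(1, 0) -> 1

Answer: 1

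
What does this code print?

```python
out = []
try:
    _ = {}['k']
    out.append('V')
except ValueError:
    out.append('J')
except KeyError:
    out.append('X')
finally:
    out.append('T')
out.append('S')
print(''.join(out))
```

Execution trace: 'X' (except KeyError) → 'T' (finally) → 'S' (after the try/except). Output: XTS

Answer: XTS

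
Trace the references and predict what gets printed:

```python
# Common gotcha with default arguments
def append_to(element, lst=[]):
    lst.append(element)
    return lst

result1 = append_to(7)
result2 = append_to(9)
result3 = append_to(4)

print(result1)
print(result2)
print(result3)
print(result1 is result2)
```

Key concept: mutable default argument gotcha.
Step by step:
`result1 = append_to(7)` → result1 = [7]
`result2 = append_to(9)` → result1 = [7, 9] (same object as result2); result2 = [7, 9] (same object as result1)
`result3 = append_to(4)` → result1 = [7, 9, 4] (same object as result2, result3); result2 = [7, 9, 4] (same object as result1, result3); result3 = [7, 9, 4] (same object as result1, result2)
`print(result1)` → prints [7, 9, 4]
`print(result2)` → prints [7, 9, 4]
`print(result3)` → prints [7, 9, 4]
`print(result1 is result2)` → prints True

Answer:
[7, 9, 4]
[7, 9, 4]
[7, 9, 4]
True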